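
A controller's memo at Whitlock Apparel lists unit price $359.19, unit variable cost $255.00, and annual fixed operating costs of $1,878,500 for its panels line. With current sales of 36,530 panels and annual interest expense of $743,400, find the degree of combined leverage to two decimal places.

3.21

At 36,530 units, contribution = 36,530 × $104.19 = $3,806,060.70.
Operating income = contribution − fixed costs = $3,806,060.70 − $1,878,500 = $1,927,560.70. Interest = $743,400.00, so EBIT − I = $1,184,160.70.
DCL = contribution ÷ (EBIT − I) = $3,806,060.70 ÷ $1,184,160.70 = 3.2141.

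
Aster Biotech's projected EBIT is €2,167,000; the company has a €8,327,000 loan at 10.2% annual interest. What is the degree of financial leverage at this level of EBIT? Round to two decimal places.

1.64

Interest = €849,354.00.
DFL = EBIT ÷ (EBIT − I) = €2,167,000 ÷ (€2,167,000 − €849,354.00) = €2,167,000 ÷ €1,317,646.00 = 1.6446.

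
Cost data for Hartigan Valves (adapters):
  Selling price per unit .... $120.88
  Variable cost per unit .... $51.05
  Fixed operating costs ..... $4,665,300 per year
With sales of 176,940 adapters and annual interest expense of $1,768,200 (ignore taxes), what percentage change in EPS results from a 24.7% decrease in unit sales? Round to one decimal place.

Contribution at this volume is 176,940 × $69.83 = $12,355,720.20.
Operating income = contribution − fixed costs = $12,355,720.20 − $4,665,300 = $7,690,420.20.
After interest of $1,768,200.00, pre-tax earnings = $5,922,220.20.
Degree of combined leverage = contribution ÷ (EBIT − I) = $12,355,720.20 ÷ $5,922,220.20 = 2.0863.
EPS therefore changes by 2.0863 × (-24.7%) = -51.5%.

-51.5%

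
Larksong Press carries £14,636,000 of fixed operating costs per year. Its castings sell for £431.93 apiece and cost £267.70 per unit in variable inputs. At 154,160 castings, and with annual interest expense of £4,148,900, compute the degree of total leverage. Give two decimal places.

3.88

Total contribution margin = 154,160 × £164.23 = £25,317,696.80.
Subtracting fixed costs: EBIT = £25,317,696.80 − £14,636,000 = £10,681,696.80. Interest = £4,148,900.00.
DOL = £25,317,696.80 ÷ £10,681,696.80 = 2.3702; DFL = £10,681,696.80 ÷ £6,532,796.80 = 1.6351.
DCL = DOL × DFL = 2.3702 × 1.6351 = 3.8755.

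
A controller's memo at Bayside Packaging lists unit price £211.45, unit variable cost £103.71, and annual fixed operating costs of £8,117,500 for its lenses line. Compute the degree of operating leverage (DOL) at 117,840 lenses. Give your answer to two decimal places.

2.77

Contribution at this volume is 117,840 × £107.74 = £12,696,081.60.
EBIT = £12,696,081.60 − £8,117,500 = £4,578,581.60.
So DOL = total CM / EBIT = £12,696,081.60 / £4,578,581.60 = 2.7729.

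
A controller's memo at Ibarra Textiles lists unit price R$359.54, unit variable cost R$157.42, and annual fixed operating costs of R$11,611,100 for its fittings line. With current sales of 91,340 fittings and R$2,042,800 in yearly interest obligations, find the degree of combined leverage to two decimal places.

3.84

Contribution at this volume is 91,340 × R$202.12 = R$18,461,640.80.
EBIT = R$18,461,640.80 − R$11,611,100 = R$6,850,540.80. Interest = R$2,042,800.00, so EBIT − I = R$4,807,740.80.
Degree of total leverage = total CM / (EBIT − interest) = R$18,461,640.80 / R$4,807,740.80 = 3.8400.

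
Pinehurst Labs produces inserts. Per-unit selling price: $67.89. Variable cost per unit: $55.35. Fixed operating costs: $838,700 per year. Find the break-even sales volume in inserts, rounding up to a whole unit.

Contribution margin per unit = $67.89 − $55.35 = $12.54.
Break-even volume = fixed costs ÷ CM per unit = $838,700 ÷ $12.54 = 66,881.98, so 66,882 inserts.

66,882 inserts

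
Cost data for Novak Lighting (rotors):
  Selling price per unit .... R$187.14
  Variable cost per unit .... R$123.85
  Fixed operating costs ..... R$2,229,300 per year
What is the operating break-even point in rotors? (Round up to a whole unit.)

Each unit contributes R$187.14 − R$123.85 = R$63.29.
Units to break even: R$2,229,300 ÷ R$63.29 = 35,223.57, rounded up to 35,224.

35,224 rotors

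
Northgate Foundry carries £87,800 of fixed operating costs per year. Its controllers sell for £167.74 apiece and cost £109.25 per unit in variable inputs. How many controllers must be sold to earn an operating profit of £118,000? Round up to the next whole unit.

Each unit contributes £167.74 − £109.25 = £58.49.
Required volume = (fixed costs + target profit) ÷ CM = (£87,800 + £118,000) ÷ £58.49 = 3,518.55, so 3,519 controllers.

3,519 controllers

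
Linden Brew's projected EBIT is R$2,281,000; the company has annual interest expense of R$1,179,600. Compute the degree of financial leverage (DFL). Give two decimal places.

Interest = R$1,179,600.00.
Degree of financial leverage = EBIT / (EBIT − interest) = R$2,281,000 / R$1,101,400.00 = 2.0710.

2.07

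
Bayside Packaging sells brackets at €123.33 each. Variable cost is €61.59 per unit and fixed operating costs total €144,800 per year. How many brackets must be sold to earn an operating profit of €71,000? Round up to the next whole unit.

Unit CM = price − variable cost = €123.33 − €61.59 = €61.74.
Units = (FC + target) / CM = (€144,800 + €71,000) / €61.74 = 3,495.30, so 3,496 brackets.

3,496 brackets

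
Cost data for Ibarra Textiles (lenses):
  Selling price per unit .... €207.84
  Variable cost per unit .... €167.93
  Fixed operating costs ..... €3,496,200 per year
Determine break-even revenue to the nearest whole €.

Contribution margin per unit = €207.84 − €167.93 = €39.91, a CM ratio of €39.91 ÷ €207.84 = 0.1920.
Break-even sales = FC ÷ CM ratio = €3,496,200 × €207.84 / €39.91 = €18,207,221.

€18,207,221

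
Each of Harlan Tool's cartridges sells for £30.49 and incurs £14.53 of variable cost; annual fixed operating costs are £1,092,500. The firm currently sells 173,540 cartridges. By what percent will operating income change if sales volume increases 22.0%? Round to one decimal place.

Contribution at this volume is 173,540 × £15.96 = £2,769,698.40.
Operating income = contribution − fixed costs = £2,769,698.40 − £1,092,500 = £1,677,198.40.
Degree of operating leverage = £2,769,698.40 / £1,677,198.40 = 1.6514.
So EBIT moves 1.6514 × (+22.0%) = +36.3%.

+36.3%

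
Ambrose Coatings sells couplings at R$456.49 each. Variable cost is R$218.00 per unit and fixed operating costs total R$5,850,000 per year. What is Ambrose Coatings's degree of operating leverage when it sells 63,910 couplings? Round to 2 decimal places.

1.62

At 63,910 units, contribution = 63,910 × R$238.49 = R$15,241,895.90.
EBIT = R$15,241,895.90 − R$5,850,000 = R$9,391,895.90.
Degree of operating leverage = R$15,241,895.90 / R$9,391,895.90 = 1.6229.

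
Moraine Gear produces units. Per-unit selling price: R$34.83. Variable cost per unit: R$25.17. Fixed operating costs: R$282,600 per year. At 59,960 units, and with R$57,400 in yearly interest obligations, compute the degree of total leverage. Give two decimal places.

2.42

Contribution at this volume is 59,960 × R$9.66 = R$579,213.60.
EBIT = R$579,213.60 − R$282,600 = R$296,613.60. Interest = R$57,400.00.
DOL = R$579,213.60 ÷ R$296,613.60 = 1.9528; DFL = R$296,613.60 ÷ R$239,213.60 = 1.2400.
Combined leverage = 1.9528 × 1.2400 = 2.4215.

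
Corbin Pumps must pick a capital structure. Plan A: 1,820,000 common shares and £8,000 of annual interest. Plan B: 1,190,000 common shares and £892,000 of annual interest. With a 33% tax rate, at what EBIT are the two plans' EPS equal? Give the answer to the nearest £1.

At indifference, (EBIT − 8,000)(1 − t)/1,820,000 = (EBIT − 892,000)(1 − t)/1,190,000.
Cancelling (1 − t) and cross-multiplying: 1,190,000·(EBIT − 8,000) = 1,820,000·(EBIT − 892,000).
EBIT × (1,820,000 − 1,190,000) = 892,000 × 1,820,000 − 8,000 × 1,190,000 = 1,613,920,000,000, so EBIT = 1,613,920,000,000 ÷ 630,000 = 2,561,777.78.

£2,561,778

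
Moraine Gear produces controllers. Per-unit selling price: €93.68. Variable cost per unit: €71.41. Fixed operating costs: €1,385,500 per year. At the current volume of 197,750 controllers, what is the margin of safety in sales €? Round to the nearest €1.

Contribution margin per unit = €93.68 − €71.41 = €22.27. Break-even units = €1,385,500 ÷ €22.27 = 62,213.74; break-even revenue = 62,213.74 × €93.68 = €5,828,183.21.
Actual sales revenue = 197,750 × €93.68 = €18,525,220.00.
Margin of safety = €18,525,220.00 − €5,828,183.21 = €12,697,037.

€12,697,037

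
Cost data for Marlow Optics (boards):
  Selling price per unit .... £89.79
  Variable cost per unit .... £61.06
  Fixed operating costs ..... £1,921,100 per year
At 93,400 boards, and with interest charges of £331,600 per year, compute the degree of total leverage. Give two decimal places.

6.23

Contribution at this volume is 93,400 × £28.73 = £2,683,382.00.
EBIT = £2,683,382.00 − £1,921,100 = £762,282.00. Interest = £331,600.00.
DOL = £2,683,382.00 ÷ £762,282.00 = 3.5202; DFL = £762,282.00 ÷ £430,682.00 = 1.7699.
DCL = DOL × DFL = 3.5202 × 1.7699 = 6.2304.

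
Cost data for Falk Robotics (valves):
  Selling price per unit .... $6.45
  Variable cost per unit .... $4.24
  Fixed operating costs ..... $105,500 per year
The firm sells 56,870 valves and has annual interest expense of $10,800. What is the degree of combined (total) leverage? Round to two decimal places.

13.40

Contribution at this volume is 56,870 × $2.21 = $125,682.70.
Subtracting fixed costs: EBIT = $125,682.70 − $105,500 = $20,182.70. Interest = $10,800.00.
DOL = $125,682.70 ÷ $20,182.70 = 6.2272; DFL = $20,182.70 ÷ $9,382.70 = 2.1511.
Combined leverage = 6.2272 × 2.1511 = 13.3953.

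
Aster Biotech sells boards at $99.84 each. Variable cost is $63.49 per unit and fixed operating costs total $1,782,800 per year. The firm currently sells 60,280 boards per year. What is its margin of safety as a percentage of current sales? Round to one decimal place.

18.6%

Each unit contributes $99.84 − $63.49 = $36.35. Break-even units = $1,782,800 ÷ $36.35 = 49,045.39; break-even revenue = 49,045.39 × $99.84 = $4,896,691.94.
Actual sales revenue = 60,280 × $99.84 = $6,018,355.20.
Margin of safety = ($6,018,355.20 − $4,896,691.94) ÷ $6,018,355.20 = 18.6%.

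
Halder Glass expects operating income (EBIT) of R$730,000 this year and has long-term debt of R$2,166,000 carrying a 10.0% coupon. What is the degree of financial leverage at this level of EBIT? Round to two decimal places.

Annual interest charges come to R$216,600.00.
Degree of financial leverage = EBIT / (EBIT − interest) = R$730,000 / R$513,400.00 = 1.4219.

1.42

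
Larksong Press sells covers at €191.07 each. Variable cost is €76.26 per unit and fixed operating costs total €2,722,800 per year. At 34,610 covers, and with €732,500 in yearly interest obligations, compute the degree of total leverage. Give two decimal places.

7.67

Total contribution margin = 34,610 × €114.81 = €3,973,574.10.
Operating income = contribution − fixed costs = €3,973,574.10 − €2,722,800 = €1,250,774.10. Interest = €732,500.00.
DOL = €3,973,574.10 ÷ €1,250,774.10 = 3.1769; DFL = €1,250,774.10 ÷ €518,274.10 = 2.4133.
Combined leverage = 3.1769 × 2.4133 = 7.6668.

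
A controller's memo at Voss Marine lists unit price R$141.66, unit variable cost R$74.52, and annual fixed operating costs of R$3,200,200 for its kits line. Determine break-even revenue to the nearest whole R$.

R$6,752,165

CM per unit = R$141.66 − R$74.52 = R$67.14; CM ratio = R$67.14 / R$141.66 = 0.4740.
Break-even sales = FC ÷ CM ratio = R$3,200,200 × R$141.66 / R$67.14 = R$6,752,165.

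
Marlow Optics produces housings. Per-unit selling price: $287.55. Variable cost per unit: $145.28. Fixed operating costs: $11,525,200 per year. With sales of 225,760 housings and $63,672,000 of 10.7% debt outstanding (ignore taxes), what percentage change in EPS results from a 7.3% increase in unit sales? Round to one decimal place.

At 225,760 units, contribution = 225,760 × $142.27 = $32,118,875.20.
EBIT = $32,118,875.20 − $11,525,200 = $20,593,675.20.
After interest of $6,812,904.00, pre-tax earnings = $13,780,771.20.
DCL = total CM / (EBIT − I) = $32,118,875.20 / $13,780,771.20 = 2.3307.
%ΔEPS = DCL × %ΔSales = 2.3307 × +7.3% = +17.0%.

+17.0%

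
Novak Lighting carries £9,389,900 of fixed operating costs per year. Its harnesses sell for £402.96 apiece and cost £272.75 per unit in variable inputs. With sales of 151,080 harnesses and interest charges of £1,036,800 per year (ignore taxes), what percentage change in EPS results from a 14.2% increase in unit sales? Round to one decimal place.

+30.2%

Total contribution margin = 151,080 × £130.21 = £19,672,126.80.
EBIT = £19,672,126.80 − £9,389,900 = £10,282,226.80.
Interest = £1,036,800.00, so EBIT − I = £9,245,426.80.
DCL = total CM / (EBIT − I) = £19,672,126.80 / £9,245,426.80 = 2.1278.
EPS therefore changes by 2.1278 × (+14.2%) = +30.2%.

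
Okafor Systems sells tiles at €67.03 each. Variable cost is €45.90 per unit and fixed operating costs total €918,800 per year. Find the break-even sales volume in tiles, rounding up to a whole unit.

Each unit contributes €67.03 − €45.90 = €21.13.
Break-even Q = €918,800 / €21.13 = 43,483.20 → 43,484 tiles.

43,484 tiles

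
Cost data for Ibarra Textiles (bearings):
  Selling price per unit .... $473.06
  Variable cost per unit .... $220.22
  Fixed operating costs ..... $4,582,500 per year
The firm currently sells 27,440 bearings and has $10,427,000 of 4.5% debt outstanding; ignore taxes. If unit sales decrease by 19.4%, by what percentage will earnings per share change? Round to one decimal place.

-71.4%

At 27,440 units, contribution = 27,440 × $252.84 = $6,937,929.60.
Subtracting fixed costs: EBIT = $6,937,929.60 − $4,582,500 = $2,355,429.60.
After interest of $469,215.00, pre-tax earnings = $1,886,214.60.
DCL = total CM / (EBIT − I) = $6,937,929.60 / $1,886,214.60 = 3.6782.
%ΔEPS = DCL × %ΔSales = 3.6782 × -19.4% = -71.4%.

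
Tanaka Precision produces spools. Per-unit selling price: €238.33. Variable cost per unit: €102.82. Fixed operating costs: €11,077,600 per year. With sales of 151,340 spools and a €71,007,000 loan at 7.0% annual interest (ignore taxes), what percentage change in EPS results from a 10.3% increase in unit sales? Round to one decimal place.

Contribution at this volume is 151,340 × €135.51 = €20,508,083.40.
Subtracting fixed costs: EBIT = €20,508,083.40 − €11,077,600 = €9,430,483.40.
Interest = €4,970,490.00, so EBIT − I = €4,459,993.40.
Degree of combined leverage = contribution ÷ (EBIT − I) = €20,508,083.40 ÷ €4,459,993.40 = 4.5982.
%ΔEPS = DCL × %ΔSales = 4.5982 × +10.3% = +47.4%.

+47.4%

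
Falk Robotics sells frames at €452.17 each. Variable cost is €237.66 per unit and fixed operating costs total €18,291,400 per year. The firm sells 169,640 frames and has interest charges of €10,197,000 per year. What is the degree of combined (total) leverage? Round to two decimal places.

4.61

Contribution at this volume is 169,640 × €214.51 = €36,389,476.40.
EBIT = €36,389,476.40 − €18,291,400 = €18,098,076.40. Interest = €10,197,000.00.
DOL = €36,389,476.40 ÷ €18,098,076.40 = 2.0107; DFL = €18,098,076.40 ÷ €7,901,076.40 = 2.2906.
DCL = DOL × DFL = 2.0107 × 2.2906 = 4.6057.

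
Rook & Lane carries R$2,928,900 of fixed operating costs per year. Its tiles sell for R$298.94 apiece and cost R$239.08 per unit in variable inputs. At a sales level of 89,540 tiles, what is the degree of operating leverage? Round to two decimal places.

At 89,540 units, contribution = 89,540 × R$59.86 = R$5,359,864.40.
Operating income = contribution − fixed costs = R$5,359,864.40 − R$2,928,900 = R$2,430,964.40.
So DOL = total CM / EBIT = R$5,359,864.40 / R$2,430,964.40 = 2.2048.

2.20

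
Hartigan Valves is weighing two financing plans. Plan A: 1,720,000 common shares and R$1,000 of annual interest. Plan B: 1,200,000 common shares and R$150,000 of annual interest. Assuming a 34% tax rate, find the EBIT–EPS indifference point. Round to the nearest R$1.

R$493,846

Set EPS_A = EPS_B: (EBIT − R$1,000)(1 − 0.34) ÷ 1,720,000 = (EBIT − R$150,000)(1 − 0.34) ÷ 1,200,000.
The (1 − t) factor cancels: (EBIT − 1,000) × 1,200,000 = (EBIT − 150,000) × 1,720,000.
EBIT × (1,720,000 − 1,200,000) = 150,000 × 1,720,000 − 1,000 × 1,200,000 = 256,800,000,000, so EBIT = 256,800,000,000 ÷ 520,000 = 493,846.15.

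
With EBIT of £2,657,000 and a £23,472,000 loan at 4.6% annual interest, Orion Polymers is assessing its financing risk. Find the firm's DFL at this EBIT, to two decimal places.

1.68

Annual interest charges come to £1,079,712.00.
Degree of financial leverage = EBIT / (EBIT − interest) = £2,657,000 / £1,577,288.00 = 1.6845.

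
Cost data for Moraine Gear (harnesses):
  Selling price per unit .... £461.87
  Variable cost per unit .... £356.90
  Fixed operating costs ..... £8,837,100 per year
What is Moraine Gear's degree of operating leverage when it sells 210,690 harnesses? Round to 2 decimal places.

1.67

At 210,690 units, contribution = 210,690 × £104.97 = £22,116,129.30.
Operating income = contribution − fixed costs = £22,116,129.30 − £8,837,100 = £13,279,029.30.
DOL = contribution ÷ EBIT = £22,116,129.30 ÷ £13,279,029.30 = 1.6655.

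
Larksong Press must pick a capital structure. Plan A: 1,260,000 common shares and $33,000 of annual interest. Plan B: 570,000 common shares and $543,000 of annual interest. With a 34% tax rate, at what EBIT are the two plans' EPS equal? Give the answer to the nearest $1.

$964,304

At indifference, (EBIT − 33,000)(1 − t)/1,260,000 = (EBIT − 543,000)(1 − t)/570,000.
The (1 − t) factor cancels: (EBIT − 33,000) × 570,000 = (EBIT − 543,000) × 1,260,000.
Solving, EBIT = (543,000·1,260,000 − 33,000·570,000) / (1,260,000 − 570,000) = 665,370,000,000 / 690,000 = 964,304.35.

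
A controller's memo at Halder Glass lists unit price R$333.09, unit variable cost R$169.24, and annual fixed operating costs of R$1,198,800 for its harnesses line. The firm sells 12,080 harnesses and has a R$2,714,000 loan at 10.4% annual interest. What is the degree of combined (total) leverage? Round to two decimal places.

3.97

Contribution at this volume is 12,080 × R$163.85 = R$1,979,308.00.
EBIT = R$1,979,308.00 − R$1,198,800 = R$780,508.00. Interest = R$282,256.00, so EBIT − I = R$498,252.00.
Degree of total leverage = total CM / (EBIT − interest) = R$1,979,308.00 / R$498,252.00 = 3.9725.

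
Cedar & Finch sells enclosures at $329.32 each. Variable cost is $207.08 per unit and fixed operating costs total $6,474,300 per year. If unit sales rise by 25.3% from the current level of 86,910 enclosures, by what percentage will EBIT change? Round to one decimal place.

+64.8%

At 86,910 units, contribution = 86,910 × $122.24 = $10,623,878.40.
EBIT = $10,623,878.40 − $6,474,300 = $4,149,578.40.
So DOL = total CM / EBIT = $10,623,878.40 / $4,149,578.40 = 2.5602.
%ΔEBIT = DOL × %ΔSales = 2.5602 × +25.3% = +64.8%.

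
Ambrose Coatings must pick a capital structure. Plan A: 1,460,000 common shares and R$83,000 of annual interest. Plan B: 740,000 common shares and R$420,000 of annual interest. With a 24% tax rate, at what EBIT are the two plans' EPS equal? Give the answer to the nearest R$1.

R$766,361

At indifference, (EBIT − 83,000)(1 − t)/1,460,000 = (EBIT − 420,000)(1 − t)/740,000.
The (1 − t) factor cancels: (EBIT − 83,000) × 740,000 = (EBIT − 420,000) × 1,460,000.
Solving, EBIT = (420,000·1,460,000 − 83,000·740,000) / (1,460,000 − 740,000) = 551,780,000,000 / 720,000 = 766,361.11.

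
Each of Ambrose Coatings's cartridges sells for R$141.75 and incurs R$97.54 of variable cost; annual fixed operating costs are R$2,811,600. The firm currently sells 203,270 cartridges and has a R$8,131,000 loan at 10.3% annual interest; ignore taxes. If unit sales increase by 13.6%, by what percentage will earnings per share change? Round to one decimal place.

+22.9%

Total contribution margin = 203,270 × R$44.21 = R$8,986,566.70.
EBIT = R$8,986,566.70 − R$2,811,600 = R$6,174,966.70.
After interest of R$837,493.00, pre-tax earnings = R$5,337,473.70.
Degree of combined leverage = contribution ÷ (EBIT − I) = R$8,986,566.70 ÷ R$5,337,473.70 = 1.6837.
%ΔEPS = DCL × %ΔSales = 1.6837 × +13.6% = +22.9%.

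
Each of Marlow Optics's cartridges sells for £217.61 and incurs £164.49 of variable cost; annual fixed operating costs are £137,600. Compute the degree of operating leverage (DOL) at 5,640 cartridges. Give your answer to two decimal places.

1.85

Contribution at this volume is 5,640 × £53.12 = £299,596.80.
EBIT = £299,596.80 − £137,600 = £161,996.80.
Degree of operating leverage = £299,596.80 / £161,996.80 = 1.8494.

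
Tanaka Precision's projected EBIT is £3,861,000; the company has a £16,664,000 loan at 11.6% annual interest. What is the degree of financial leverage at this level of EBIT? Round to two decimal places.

Interest = £1,933,024.00.
Degree of financial leverage = EBIT / (EBIT − interest) = £3,861,000 / £1,927,976.00 = 2.0026.

2.00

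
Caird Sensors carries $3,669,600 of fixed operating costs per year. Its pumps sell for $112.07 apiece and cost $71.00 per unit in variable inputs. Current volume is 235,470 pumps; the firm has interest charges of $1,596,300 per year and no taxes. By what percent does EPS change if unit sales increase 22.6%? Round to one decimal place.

Total contribution margin = 235,470 × $41.07 = $9,670,752.90.
EBIT = $9,670,752.90 − $3,669,600 = $6,001,152.90.
Interest = $1,596,300.00, so EBIT − I = $4,404,852.90.
Degree of combined leverage = contribution ÷ (EBIT − I) = $9,670,752.90 ÷ $4,404,852.90 = 2.1955.
%ΔEPS = DCL × %ΔSales = 2.1955 × +22.6% = +49.6%.

+49.6%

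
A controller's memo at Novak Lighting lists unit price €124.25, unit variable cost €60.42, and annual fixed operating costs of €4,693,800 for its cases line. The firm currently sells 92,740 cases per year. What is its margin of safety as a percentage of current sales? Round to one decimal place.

Unit CM = price − variable cost = €124.25 − €60.42 = €63.83. Break-even units = €4,693,800 ÷ €63.83 = 73,535.95; break-even revenue = 73,535.95 × €124.25 = €9,136,842.39.
Actual sales revenue = 92,740 × €124.25 = €11,522,945.00.
Margin of safety = (€11,522,945.00 − €9,136,842.39) ÷ €11,522,945.00 = 20.7%.

20.7%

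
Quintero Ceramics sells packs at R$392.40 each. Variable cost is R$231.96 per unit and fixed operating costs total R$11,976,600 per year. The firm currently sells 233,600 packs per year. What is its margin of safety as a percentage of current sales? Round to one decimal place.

68.0%

Contribution margin per unit = R$392.40 − R$231.96 = R$160.44. Break-even units = R$11,976,600 ÷ R$160.44 = 74,648.47; break-even revenue = 74,648.47 × R$392.40 = R$29,292,058.34.
Actual sales revenue = 233,600 × R$392.40 = R$91,664,640.00.
Margin of safety = (R$91,664,640.00 − R$29,292,058.34) ÷ R$91,664,640.00 = 68.0%.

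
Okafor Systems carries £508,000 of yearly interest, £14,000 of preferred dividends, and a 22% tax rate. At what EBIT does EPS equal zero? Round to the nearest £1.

£525,949

Preferred dividends are paid after tax, so their pre-tax equivalent is £14,000 ÷ (1 − 0.22) = £17,948.72.
Financial break-even EBIT = interest + D_p ÷ (1 − t) = £508,000 + £17,948.72 = £525,948.72.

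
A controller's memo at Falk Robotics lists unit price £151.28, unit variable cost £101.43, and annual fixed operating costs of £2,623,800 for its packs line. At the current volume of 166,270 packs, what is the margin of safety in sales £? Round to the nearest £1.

Unit CM = price − variable cost = £151.28 − £101.43 = £49.85. Break-even units = £2,623,800 ÷ £49.85 = 52,633.90; break-even revenue = 52,633.90 × £151.28 = £7,962,456.65.
Current sales = 166,270 × £151.28 = £25,153,325.60.
Margin of safety = £25,153,325.60 − £7,962,456.65 = £17,190,869.

£17,190,869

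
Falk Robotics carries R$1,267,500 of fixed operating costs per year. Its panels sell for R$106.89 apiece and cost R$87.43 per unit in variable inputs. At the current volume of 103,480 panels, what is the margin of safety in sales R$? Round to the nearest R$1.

R$4,098,846

Contribution margin per unit = R$106.89 − R$87.43 = R$19.46. Break-even units = R$1,267,500 ÷ R$19.46 = 65,133.61; break-even revenue = 65,133.61 × R$106.89 = R$6,962,131.29.
Actual sales revenue = 103,480 × R$106.89 = R$11,060,977.20.
Margin of safety = R$11,060,977.20 − R$6,962,131.29 = R$4,098,846.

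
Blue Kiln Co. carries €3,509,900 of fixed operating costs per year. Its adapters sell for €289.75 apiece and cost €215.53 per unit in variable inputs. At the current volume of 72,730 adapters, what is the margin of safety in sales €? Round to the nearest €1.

€7,371,099

Contribution margin per unit = €289.75 − €215.53 = €74.22. Break-even units = €3,509,900 ÷ €74.22 = 47,290.49; break-even revenue = 47,290.49 × €289.75 = €13,702,418.82.
Actual sales revenue = 72,730 × €289.75 = €21,073,517.50.
Margin of safety = €21,073,517.50 − €13,702,418.82 = €7,371,099.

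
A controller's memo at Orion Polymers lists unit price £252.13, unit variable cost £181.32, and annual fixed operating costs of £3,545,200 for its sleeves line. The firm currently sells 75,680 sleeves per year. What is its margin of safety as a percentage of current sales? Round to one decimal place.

Unit CM = price − variable cost = £252.13 − £181.32 = £70.81. Break-even units = £3,545,200 ÷ £70.81 = 50,066.37; break-even revenue = 50,066.37 × £252.13 = £12,623,235.08.
Actual sales revenue = 75,680 × £252.13 = £19,081,198.40.
Margin of safety = (£19,081,198.40 − £12,623,235.08) ÷ £19,081,198.40 = 33.8%.

33.8%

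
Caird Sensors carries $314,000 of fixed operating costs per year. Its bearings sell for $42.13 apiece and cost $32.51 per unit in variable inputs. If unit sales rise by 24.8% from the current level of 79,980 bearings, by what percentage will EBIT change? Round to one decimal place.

+41.9%

At 79,980 units, contribution = 79,980 × $9.62 = $769,407.60.
Subtracting fixed costs: EBIT = $769,407.60 − $314,000 = $455,407.60.
So DOL = total CM / EBIT = $769,407.60 / $455,407.60 = 1.6895.
Operating income changes by 1.6895 × +24.8% = +41.9%.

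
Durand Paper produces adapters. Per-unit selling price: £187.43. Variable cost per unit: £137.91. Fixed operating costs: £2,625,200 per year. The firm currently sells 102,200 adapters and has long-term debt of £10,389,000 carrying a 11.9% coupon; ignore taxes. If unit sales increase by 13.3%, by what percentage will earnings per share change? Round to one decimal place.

+56.1%

Contribution at this volume is 102,200 × £49.52 = £5,060,944.00.
EBIT = £5,060,944.00 − £2,625,200 = £2,435,744.00.
After interest of £1,236,291.00, pre-tax earnings = £1,199,453.00.
DCL = total CM / (EBIT − I) = £5,060,944.00 / £1,199,453.00 = 4.2194.
EPS therefore changes by 4.2194 × (+13.3%) = +56.1%.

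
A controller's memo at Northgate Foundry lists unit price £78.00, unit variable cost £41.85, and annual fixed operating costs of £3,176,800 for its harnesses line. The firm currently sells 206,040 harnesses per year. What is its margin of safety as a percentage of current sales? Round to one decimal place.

Unit CM = price − variable cost = £78.00 − £41.85 = £36.15. Break-even units = £3,176,800 ÷ £36.15 = 87,878.28; break-even revenue = 87,878.28 × £78.00 = £6,854,506.22.
Actual sales revenue = 206,040 × £78.00 = £16,071,120.00.
Margin of safety = (£16,071,120.00 − £6,854,506.22) ÷ £16,071,120.00 = 57.3%.

57.3%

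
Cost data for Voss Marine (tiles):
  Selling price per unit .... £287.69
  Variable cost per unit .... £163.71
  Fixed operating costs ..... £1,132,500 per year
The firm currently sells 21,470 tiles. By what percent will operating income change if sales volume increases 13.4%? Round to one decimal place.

+23.3%

Contribution at this volume is 21,470 × £123.98 = £2,661,850.60.
Operating income = contribution − fixed costs = £2,661,850.60 − £1,132,500 = £1,529,350.60.
Degree of operating leverage = £2,661,850.60 / £1,529,350.60 = 1.7405.
So EBIT moves 1.7405 × (+13.4%) = +23.3%.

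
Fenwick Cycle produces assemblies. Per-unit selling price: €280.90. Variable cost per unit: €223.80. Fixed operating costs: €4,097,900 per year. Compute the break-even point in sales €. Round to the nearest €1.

Contribution margin per unit = €280.90 − €223.80 = €57.10, a CM ratio of €57.10 ÷ €280.90 = 0.2033.
Break-even sales = FC ÷ CM ratio = €4,097,900 × €280.90 / €57.10 = €20,159,371.

€20,159,371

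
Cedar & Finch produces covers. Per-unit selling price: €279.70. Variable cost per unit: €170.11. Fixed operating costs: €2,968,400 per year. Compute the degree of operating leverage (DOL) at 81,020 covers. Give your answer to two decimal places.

Contribution at this volume is 81,020 × €109.59 = €8,878,981.80.
Subtracting fixed costs: EBIT = €8,878,981.80 − €2,968,400 = €5,910,581.80.
So DOL = total CM / EBIT = €8,878,981.80 / €5,910,581.80 = 1.5022.

1.50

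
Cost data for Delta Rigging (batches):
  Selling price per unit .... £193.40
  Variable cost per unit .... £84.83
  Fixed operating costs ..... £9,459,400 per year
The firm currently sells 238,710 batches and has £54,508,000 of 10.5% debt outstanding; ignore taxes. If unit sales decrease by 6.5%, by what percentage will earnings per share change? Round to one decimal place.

Total contribution margin = 238,710 × £108.57 = £25,916,744.70.
Subtracting fixed costs: EBIT = £25,916,744.70 − £9,459,400 = £16,457,344.70.
Interest = £5,723,340.00, so EBIT − I = £10,734,004.70.
Degree of combined leverage = contribution ÷ (EBIT − I) = £25,916,744.70 ÷ £10,734,004.70 = 2.4145.
%ΔEPS = DCL × %ΔSales = 2.4145 × -6.5% = -15.7%.

-15.7%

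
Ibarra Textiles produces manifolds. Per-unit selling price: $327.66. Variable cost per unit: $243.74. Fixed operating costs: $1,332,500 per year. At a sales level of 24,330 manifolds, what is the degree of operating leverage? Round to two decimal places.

2.88

At 24,330 units, contribution = 24,330 × $83.92 = $2,041,773.60.
Subtracting fixed costs: EBIT = $2,041,773.60 − $1,332,500 = $709,273.60.
DOL = contribution ÷ EBIT = $2,041,773.60 ÷ $709,273.60 = 2.8787.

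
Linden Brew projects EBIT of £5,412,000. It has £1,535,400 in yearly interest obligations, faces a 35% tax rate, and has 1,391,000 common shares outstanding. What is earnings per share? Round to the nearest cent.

£1.81

Interest = £1,535,400.00, so EBT = £5,412,000 − £1,535,400.00 = £3,876,600.00.
After tax at 35%: net income = £3,876,600.00 × 0.65 = £2,519,790.00.
Per share: £2,519,790.00 / 1,391,000 shares = £1.81.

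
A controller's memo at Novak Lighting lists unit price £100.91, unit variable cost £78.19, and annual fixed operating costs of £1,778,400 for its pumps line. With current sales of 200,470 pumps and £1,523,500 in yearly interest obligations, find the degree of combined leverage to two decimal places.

Contribution at this volume is 200,470 × £22.72 = £4,554,678.40.
Subtracting fixed costs: EBIT = £4,554,678.40 − £1,778,400 = £2,776,278.40. Interest = £1,523,500.00, so EBIT − I = £1,252,778.40.
DCL = contribution ÷ (EBIT − I) = £4,554,678.40 ÷ £1,252,778.40 = 3.6357.

3.64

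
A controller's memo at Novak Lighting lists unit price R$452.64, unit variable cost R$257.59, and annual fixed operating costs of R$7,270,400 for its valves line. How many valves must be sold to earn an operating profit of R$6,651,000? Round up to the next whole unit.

Each unit contributes R$452.64 − R$257.59 = R$195.05.
Units = (FC + target) / CM = (R$7,270,400 + R$6,651,000) / R$195.05 = 71,373.49, so 71,374 valves.

71,374 valves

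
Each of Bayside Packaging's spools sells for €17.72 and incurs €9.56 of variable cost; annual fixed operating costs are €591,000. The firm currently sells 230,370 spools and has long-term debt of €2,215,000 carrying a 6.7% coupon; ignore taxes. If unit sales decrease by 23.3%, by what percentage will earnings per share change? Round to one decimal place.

-38.4%

Total contribution margin = 230,370 × €8.16 = €1,879,819.20.
EBIT = €1,879,819.20 − €591,000 = €1,288,819.20.
After interest of €148,405.00, pre-tax earnings = €1,140,414.20.
DCL = total CM / (EBIT − I) = €1,879,819.20 / €1,140,414.20 = 1.6484.
%ΔEPS = DCL × %ΔSales = 1.6484 × -23.3% = -38.4%.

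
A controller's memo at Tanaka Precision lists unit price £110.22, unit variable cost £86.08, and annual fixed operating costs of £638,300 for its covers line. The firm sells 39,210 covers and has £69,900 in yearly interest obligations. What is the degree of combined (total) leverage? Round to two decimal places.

3.97

At 39,210 units, contribution = 39,210 × £24.14 = £946,529.40.
Subtracting fixed costs: EBIT = £946,529.40 − £638,300 = £308,229.40. Interest = £69,900.00.
DOL = £946,529.40 ÷ £308,229.40 = 3.0709; DFL = £308,229.40 ÷ £238,329.40 = 1.2933.
Combined leverage = 3.0709 × 1.2933 = 3.9716.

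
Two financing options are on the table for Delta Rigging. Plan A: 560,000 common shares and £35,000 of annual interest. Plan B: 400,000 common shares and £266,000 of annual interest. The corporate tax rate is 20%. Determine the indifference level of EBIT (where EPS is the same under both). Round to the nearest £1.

£843,500

At indifference, (EBIT − 35,000)(1 − t)/560,000 = (EBIT − 266,000)(1 − t)/400,000.
The (1 − t) factor cancels: (EBIT − 35,000) × 400,000 = (EBIT − 266,000) × 560,000.
EBIT × (560,000 − 400,000) = 266,000 × 560,000 − 35,000 × 400,000 = 134,960,000,000, so EBIT = 134,960,000,000 ÷ 160,000 = 843,500.00.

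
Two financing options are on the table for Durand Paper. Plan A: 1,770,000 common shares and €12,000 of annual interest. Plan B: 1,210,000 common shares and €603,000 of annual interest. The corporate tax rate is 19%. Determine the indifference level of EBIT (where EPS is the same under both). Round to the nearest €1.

Set EPS_A = EPS_B: (EBIT − €12,000)(1 − 0.19) ÷ 1,770,000 = (EBIT − €603,000)(1 − 0.19) ÷ 1,210,000.
Cancelling (1 − t) and cross-multiplying: 1,210,000·(EBIT − 12,000) = 1,770,000·(EBIT − 603,000).
EBIT × (1,770,000 − 1,210,000) = 603,000 × 1,770,000 − 12,000 × 1,210,000 = 1,052,790,000,000, so EBIT = 1,052,790,000,000 ÷ 560,000 = 1,879,982.14.

€1,879,982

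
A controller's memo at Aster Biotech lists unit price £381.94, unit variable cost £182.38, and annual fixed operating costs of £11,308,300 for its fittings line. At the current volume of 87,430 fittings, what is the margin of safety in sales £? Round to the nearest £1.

£11,749,939

Unit CM = price − variable cost = £381.94 − £182.38 = £199.56. Break-even units = £11,308,300 ÷ £199.56 = 56,666.17; break-even revenue = 56,666.17 × £381.94 = £21,643,075.28.
Current sales = 87,430 × £381.94 = £33,393,014.20.
Margin of safety = £33,393,014.20 − £21,643,075.28 = £11,749,939.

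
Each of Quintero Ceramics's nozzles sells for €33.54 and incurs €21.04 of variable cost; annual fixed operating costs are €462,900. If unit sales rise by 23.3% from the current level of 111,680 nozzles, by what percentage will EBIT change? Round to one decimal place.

+34.9%

Total contribution margin = 111,680 × €12.50 = €1,396,000.00.
Operating income = contribution − fixed costs = €1,396,000.00 − €462,900 = €933,100.00.
DOL = contribution ÷ EBIT = €1,396,000.00 ÷ €933,100.00 = 1.4961.
Operating income changes by 1.4961 × +23.3% = +34.9%.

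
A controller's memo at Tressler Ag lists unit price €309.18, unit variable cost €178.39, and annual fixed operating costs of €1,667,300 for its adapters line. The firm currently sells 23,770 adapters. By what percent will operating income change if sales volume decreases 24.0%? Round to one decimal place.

-51.8%

Total contribution margin = 23,770 × €130.79 = €3,108,878.30.
Operating income = contribution − fixed costs = €3,108,878.30 − €1,667,300 = €1,441,578.30.
Degree of operating leverage = €3,108,878.30 / €1,441,578.30 = 2.1566.
Operating income changes by 2.1566 × -24.0% = -51.8%.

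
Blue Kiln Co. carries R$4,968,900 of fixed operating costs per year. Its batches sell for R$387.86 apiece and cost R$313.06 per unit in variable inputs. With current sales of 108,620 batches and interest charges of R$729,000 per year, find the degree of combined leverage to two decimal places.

Contribution at this volume is 108,620 × R$74.80 = R$8,124,776.00.
EBIT = R$8,124,776.00 − R$4,968,900 = R$3,155,876.00. Interest = R$729,000.00.
DOL = R$8,124,776.00 ÷ R$3,155,876.00 = 2.5745; DFL = R$3,155,876.00 ÷ R$2,426,876.00 = 1.3004.
DCL = DOL × DFL = 2.5745 × 1.3004 = 3.3479.

3.35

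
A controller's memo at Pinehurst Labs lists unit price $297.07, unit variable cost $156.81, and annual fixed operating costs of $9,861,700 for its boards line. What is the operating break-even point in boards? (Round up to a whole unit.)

Each unit contributes $297.07 − $156.81 = $140.26.
Break-even Q = $9,861,700 / $140.26 = 70,310.14 → 70,311 boards.

70,311 boards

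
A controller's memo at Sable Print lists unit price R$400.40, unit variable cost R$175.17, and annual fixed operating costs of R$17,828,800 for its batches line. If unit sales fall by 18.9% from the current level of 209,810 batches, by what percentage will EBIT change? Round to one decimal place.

Total contribution margin = 209,810 × R$225.23 = R$47,255,506.30.
EBIT = R$47,255,506.30 − R$17,828,800 = R$29,426,706.30.
DOL = contribution ÷ EBIT = R$47,255,506.30 ÷ R$29,426,706.30 = 1.6059.
So EBIT moves 1.6059 × (-18.9%) = -30.4%.

-30.4%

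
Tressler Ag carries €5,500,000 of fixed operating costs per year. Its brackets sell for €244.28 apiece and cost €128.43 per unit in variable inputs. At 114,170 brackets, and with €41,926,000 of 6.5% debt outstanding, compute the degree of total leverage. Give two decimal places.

Contribution at this volume is 114,170 × €115.85 = €13,226,594.50.
Operating income = contribution − fixed costs = €13,226,594.50 − €5,500,000 = €7,726,594.50. Interest = €2,725,190.00.
DOL = €13,226,594.50 ÷ €7,726,594.50 = 1.7118; DFL = €7,726,594.50 ÷ €5,001,404.50 = 1.5449.
DCL = DOL × DFL = 1.7118 × 1.5449 = 2.6446.

2.64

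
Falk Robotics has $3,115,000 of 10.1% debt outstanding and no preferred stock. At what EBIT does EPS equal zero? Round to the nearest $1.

Annual interest = 10.1% × $3,115,000 = $314,615.00.
With no preferred dividends, EPS = 0 when EBIT exactly covers interest, so the financial break-even EBIT is $314,615.00.

$314,615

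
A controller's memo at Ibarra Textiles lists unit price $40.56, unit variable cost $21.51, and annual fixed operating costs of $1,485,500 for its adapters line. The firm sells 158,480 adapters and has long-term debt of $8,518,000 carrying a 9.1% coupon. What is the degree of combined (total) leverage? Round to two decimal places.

3.98

Total contribution margin = 158,480 × $19.05 = $3,019,044.00.
Subtracting fixed costs: EBIT = $3,019,044.00 − $1,485,500 = $1,533,544.00. Interest = $775,138.00, so EBIT − I = $758,406.00.
DCL = contribution ÷ (EBIT − I) = $3,019,044.00 ÷ $758,406.00 = 3.9808.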